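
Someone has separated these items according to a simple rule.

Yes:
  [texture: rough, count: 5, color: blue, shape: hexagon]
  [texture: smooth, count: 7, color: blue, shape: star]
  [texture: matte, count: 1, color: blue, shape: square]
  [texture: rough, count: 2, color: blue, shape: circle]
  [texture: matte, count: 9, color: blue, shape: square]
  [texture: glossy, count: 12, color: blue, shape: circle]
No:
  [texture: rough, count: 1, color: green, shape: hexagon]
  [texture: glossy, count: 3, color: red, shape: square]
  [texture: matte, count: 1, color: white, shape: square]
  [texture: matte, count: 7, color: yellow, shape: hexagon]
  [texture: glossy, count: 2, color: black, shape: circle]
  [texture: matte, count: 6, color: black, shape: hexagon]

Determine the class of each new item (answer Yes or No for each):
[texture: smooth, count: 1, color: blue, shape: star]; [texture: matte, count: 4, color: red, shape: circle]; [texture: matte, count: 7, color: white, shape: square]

Yes, No, No

All 'Yes' examples share one property — color is blue — and every 'No' example lacks it.
[texture: smooth, count: 1, color: blue, shape: star]: color is blue — qualifies, so Yes. [texture: matte, count: 4, color: red, shape: circle]: color is red — lacks this property, so No. [texture: matte, count: 7, color: white, shape: square]: color is white — lacks this property, so No.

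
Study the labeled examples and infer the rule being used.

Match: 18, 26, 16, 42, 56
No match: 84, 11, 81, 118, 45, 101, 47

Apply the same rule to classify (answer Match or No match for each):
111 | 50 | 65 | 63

The rule appears to be: even AND at most 56.

No match, Match, No match, No match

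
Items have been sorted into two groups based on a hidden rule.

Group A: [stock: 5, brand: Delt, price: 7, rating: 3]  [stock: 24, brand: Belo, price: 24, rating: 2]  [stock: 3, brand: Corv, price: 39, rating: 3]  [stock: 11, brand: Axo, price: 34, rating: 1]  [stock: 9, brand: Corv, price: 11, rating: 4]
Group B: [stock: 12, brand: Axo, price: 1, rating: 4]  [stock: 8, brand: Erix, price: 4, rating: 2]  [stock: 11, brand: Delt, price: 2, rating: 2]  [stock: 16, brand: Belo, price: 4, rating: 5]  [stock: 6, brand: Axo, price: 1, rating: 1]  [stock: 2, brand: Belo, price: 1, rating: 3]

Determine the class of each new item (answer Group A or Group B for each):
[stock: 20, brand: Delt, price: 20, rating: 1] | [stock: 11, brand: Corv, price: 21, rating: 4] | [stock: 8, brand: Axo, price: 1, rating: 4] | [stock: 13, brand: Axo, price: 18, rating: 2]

Group A, Group A, Group B, Group A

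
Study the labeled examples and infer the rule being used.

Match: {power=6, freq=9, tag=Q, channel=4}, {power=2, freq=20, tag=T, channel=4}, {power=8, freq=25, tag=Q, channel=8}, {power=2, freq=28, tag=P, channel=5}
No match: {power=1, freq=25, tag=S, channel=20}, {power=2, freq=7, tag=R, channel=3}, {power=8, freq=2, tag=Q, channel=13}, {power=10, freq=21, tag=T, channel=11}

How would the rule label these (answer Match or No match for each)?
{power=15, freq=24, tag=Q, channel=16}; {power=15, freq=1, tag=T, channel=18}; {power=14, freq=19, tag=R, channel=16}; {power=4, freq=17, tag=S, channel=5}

Every 'Match' example satisfies: freq ≥ 9 AND channel ≤ 8. None of the 'No match' examples do.
{power=15, freq=24, tag=Q, channel=16}: No match (freq = 24, channel = 16). {power=15, freq=1, tag=T, channel=18}: No match (freq = 1, channel = 18). {power=14, freq=19, tag=R, channel=16}: No match (freq = 19, channel = 16). {power=4, freq=17, tag=S, channel=5}: Match (freq = 17, channel = 5).

No match, No match, No match, Match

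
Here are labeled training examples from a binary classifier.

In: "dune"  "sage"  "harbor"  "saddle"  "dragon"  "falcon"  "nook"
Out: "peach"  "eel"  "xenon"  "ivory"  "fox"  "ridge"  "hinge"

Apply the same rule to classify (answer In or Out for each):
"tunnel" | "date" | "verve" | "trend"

In, In, Out, Out

Checking candidate rules against both groups, what survives is: even length.
"tunnel" — length 6, hence In.
"date" — length 4, hence In.
"verve" — length 5, hence Out.
"trend" — length 5, hence Out.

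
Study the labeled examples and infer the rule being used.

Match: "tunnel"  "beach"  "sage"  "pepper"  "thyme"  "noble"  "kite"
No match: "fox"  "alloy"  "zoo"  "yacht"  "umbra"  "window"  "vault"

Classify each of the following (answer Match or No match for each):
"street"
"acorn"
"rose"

Match, No match, Match

Comparing the two groups points to one rule — contains 'e'.
"street": Match (has 'e').
"acorn": No match (no 'e').
"rose": Match (has 'e').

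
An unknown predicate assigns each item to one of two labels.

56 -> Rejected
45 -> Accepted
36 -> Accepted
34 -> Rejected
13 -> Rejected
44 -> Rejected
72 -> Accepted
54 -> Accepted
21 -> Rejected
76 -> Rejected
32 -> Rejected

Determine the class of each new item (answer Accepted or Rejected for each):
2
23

Rejected, Rejected

The distinguishing property — multiple of 9 — holds for all the 'Accepted' cases and none of the 'Rejected' cases.
Rejected: 2, since 2 = 9·0 + 2. Rejected: 23, since 23 = 9·2 + 5.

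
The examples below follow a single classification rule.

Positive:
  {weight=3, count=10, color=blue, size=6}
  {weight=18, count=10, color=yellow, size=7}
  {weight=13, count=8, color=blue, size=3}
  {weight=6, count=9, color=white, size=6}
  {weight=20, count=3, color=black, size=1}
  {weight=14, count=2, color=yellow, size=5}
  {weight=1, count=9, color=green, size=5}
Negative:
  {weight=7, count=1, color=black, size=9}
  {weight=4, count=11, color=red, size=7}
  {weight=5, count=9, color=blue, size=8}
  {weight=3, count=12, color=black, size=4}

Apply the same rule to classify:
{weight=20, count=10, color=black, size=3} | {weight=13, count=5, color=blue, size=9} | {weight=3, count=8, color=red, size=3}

'Positive' ⟺ count ≤ 10 AND size ≤ 7.
{weight=20, count=10, color=black, size=3}: count = 10, size = 3 — checks out, so Positive. {weight=13, count=5, color=blue, size=9}: count = 5, size = 9 — does not satisfy this, so Negative. {weight=3, count=8, color=red, size=3}: count = 8, size = 3 — checks out, so Positive.

Positive, Negative, Positive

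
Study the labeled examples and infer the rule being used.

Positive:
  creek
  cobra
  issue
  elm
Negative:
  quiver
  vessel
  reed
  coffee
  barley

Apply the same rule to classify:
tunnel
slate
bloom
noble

Negative, Positive, Positive, Positive

The simplest hypothesis consistent with all the labels is: odd length.
tunnel: length 6, does not fit → Negative.
slate: length 5, fits → Positive.
bloom: length 5, fits → Positive.
noble: length 5, fits → Positive.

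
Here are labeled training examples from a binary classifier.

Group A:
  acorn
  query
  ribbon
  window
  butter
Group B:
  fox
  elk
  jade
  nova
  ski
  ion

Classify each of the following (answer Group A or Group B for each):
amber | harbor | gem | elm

Group A, Group A, Group B, Group B

All 'Group A' examples share one property — length ≥ 5 — and every 'Group B' example lacks it.
amber: length 5, has this property → Group A. harbor: length 6, has this property → Group A. gem: length 3, doesn't qualify → Group B. elm: length 3, doesn't qualify → Group B.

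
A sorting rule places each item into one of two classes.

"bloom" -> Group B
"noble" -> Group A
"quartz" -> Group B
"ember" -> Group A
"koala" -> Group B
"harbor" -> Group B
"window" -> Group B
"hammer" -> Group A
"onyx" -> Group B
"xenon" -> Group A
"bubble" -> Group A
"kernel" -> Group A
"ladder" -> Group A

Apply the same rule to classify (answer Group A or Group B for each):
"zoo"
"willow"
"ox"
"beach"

Group B, Group B, Group B, Group A

One predicate separates the groups cleanly: contains 'e'.
"zoo": no 'e' — fails the rule, so Group B. "willow": no 'e' — fails the rule, so Group B. "ox": no 'e' — fails the rule, so Group B. "beach": has 'e' — meets the rule, so Group A.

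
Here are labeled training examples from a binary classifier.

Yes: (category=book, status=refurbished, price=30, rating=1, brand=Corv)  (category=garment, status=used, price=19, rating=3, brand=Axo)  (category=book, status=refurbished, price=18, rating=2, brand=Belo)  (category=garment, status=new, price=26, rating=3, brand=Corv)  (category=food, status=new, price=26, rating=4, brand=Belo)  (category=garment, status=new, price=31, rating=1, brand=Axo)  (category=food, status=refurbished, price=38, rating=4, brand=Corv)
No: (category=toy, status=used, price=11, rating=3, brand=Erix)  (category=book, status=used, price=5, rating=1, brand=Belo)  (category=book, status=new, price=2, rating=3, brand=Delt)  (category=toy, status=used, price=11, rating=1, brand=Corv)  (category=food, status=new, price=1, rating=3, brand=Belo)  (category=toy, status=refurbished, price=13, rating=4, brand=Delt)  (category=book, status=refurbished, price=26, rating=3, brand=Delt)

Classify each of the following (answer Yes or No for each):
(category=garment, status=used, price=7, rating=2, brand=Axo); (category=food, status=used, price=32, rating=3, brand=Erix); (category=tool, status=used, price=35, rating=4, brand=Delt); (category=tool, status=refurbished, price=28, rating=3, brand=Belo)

A rule that fits every label: brand is not Delt AND price ≥ 13 — true of each 'Yes' example, false of each 'No' one.
(category=garment, status=used, price=7, rating=2, brand=Axo): brand is Axo, price = 7 — doesn't match, so No. (category=food, status=used, price=32, rating=3, brand=Erix): brand is Erix, price = 32 — satisfies this, so Yes. (category=tool, status=used, price=35, rating=4, brand=Delt): brand is Delt, price = 35 — doesn't match, so No. (category=tool, status=refurbished, price=28, rating=3, brand=Belo): brand is Belo, price = 28 — satisfies this, so Yes.

No, Yes, No, Yes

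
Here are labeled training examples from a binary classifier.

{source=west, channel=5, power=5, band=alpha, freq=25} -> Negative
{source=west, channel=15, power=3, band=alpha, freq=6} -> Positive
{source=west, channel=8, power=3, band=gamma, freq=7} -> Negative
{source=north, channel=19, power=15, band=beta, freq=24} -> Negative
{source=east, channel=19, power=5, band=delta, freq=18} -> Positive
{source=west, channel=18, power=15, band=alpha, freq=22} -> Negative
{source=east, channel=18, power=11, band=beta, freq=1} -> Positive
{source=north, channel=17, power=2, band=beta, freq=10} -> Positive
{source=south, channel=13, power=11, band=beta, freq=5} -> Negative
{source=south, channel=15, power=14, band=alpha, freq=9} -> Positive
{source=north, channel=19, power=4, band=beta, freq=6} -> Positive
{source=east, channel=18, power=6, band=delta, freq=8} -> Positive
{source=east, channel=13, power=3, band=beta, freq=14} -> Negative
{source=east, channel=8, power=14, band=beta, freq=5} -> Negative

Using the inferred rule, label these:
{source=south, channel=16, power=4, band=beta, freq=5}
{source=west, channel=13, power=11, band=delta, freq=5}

Rule: freq ≤ 18 AND channel ≥ 15. This holds for each 'Positive' example and fails for each 'Negative' one.
{source=south, channel=16, power=4, band=beta, freq=5} — freq = 5, channel = 16, hence Positive. {source=west, channel=13, power=11, band=delta, freq=5} — freq = 5, channel = 13, hence Negative.

Positive, Negative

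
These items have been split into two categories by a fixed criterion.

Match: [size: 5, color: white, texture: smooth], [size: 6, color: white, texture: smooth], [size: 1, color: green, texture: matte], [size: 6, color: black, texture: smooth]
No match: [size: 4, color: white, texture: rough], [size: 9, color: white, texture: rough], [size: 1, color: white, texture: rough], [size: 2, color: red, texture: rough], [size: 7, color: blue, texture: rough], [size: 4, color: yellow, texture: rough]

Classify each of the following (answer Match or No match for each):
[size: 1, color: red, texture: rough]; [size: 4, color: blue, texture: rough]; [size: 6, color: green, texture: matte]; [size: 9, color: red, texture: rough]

No match, No match, Match, No match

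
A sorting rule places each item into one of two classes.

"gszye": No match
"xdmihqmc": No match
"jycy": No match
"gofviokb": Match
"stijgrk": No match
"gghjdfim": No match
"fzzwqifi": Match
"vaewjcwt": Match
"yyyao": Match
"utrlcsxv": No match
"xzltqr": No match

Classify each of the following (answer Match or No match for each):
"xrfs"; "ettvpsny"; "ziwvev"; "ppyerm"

No match, No match, Match, No match

Rule: has ≥ 2 vowels. This holds for each 'Match' example and fails for each 'No match' one.
"xrfs": No match (0 vowels).
"ettvpsny": No match (1 vowel).
"ziwvev": Match (2 vowels).
"ppyerm": No match (1 vowel).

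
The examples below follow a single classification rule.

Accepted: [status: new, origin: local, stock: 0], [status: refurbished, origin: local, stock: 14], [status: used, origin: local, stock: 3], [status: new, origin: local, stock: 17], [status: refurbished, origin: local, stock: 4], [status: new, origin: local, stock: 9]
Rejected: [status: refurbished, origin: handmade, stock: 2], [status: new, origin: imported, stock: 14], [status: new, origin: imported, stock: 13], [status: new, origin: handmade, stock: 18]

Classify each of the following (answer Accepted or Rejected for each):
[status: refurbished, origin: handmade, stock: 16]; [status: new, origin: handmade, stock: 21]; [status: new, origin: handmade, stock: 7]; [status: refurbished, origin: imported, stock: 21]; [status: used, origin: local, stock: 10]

Rejected, Rejected, Rejected, Rejected, Accepted

The distinguishing property — origin is local — holds for all the 'Accepted' cases and none of the 'Rejected' cases.
[status: refurbished, origin: handmade, stock: 16] → origin is handmade → Rejected.
[status: new, origin: handmade, stock: 21] → origin is handmade → Rejected.
[status: new, origin: handmade, stock: 7] → origin is handmade → Rejected.
[status: refurbished, origin: imported, stock: 21] → origin is imported → Rejected.
[status: used, origin: local, stock: 10] → origin is local → Accepted.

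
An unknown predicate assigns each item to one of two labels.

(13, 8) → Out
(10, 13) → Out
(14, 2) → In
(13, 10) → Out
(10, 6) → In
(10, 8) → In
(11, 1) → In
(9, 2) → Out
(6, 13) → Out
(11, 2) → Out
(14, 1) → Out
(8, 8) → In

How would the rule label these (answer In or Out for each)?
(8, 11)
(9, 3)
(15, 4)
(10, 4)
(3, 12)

The pattern is that an item is 'In' exactly when: sum is even.
(8, 11) → 8+11 = 19 → Out. (9, 3) → 9+3 = 12 → In. (15, 4) → 15+4 = 19 → Out. (10, 4) → 10+4 = 14 → In. (3, 12) → 3+12 = 15 → Out.

Out, In, Out, In, Out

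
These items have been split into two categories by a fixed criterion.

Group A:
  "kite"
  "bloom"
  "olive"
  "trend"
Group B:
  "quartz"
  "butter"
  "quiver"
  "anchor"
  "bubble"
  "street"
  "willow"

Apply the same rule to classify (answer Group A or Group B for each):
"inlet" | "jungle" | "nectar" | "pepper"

Group A, Group B, Group B, Group B

A rule that fits every label: length ≤ 5 — true of each 'Group A' example, false of each 'Group B' one.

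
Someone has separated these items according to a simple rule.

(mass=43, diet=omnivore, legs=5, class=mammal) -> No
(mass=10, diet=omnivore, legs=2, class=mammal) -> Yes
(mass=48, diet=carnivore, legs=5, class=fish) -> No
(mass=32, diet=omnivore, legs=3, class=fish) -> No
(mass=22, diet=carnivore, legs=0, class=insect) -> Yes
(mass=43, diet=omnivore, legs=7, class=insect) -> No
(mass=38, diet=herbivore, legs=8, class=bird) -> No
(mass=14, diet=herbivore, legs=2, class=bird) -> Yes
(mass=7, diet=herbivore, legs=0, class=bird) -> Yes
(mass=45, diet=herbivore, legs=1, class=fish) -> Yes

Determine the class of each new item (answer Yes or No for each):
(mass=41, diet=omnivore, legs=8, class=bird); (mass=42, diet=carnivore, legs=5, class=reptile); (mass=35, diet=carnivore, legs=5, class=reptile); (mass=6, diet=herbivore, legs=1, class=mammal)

No, No, No, Yes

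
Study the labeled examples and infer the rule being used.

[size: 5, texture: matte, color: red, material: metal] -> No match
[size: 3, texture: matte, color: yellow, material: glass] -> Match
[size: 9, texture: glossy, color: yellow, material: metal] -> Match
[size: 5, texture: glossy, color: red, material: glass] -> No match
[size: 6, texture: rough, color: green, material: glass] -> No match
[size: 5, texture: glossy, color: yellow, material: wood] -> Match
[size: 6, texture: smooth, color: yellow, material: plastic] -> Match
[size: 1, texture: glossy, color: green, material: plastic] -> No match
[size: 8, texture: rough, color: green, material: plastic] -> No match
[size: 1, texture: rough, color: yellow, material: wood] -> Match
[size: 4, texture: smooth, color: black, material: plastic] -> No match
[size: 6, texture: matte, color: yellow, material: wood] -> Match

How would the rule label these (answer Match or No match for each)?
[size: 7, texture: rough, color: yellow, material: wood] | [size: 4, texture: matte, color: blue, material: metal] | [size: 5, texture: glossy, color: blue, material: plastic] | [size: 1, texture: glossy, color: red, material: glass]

Match, No match, No match, No match

The pattern is that an item is 'Match' exactly when: color is yellow.
[size: 7, texture: rough, color: yellow, material: wood]: color is yellow — qualifies, so Match.
[size: 4, texture: matte, color: blue, material: metal]: color is blue — doesn't qualify, so No match.
[size: 5, texture: glossy, color: blue, material: plastic]: color is blue — doesn't qualify, so No match.
[size: 1, texture: glossy, color: red, material: glass]: color is red — doesn't qualify, so No match.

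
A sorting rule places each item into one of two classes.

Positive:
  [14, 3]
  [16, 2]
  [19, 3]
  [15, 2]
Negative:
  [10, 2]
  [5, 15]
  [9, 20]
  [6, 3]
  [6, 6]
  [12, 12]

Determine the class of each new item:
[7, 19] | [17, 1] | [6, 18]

Negative, Positive, Negative

The simplest hypothesis consistent with all the labels is: first ≥ 14.
[7, 19] — first 7, hence Negative.
[17, 1] — first 17, hence Positive.
[6, 18] — first 6, hence Negative.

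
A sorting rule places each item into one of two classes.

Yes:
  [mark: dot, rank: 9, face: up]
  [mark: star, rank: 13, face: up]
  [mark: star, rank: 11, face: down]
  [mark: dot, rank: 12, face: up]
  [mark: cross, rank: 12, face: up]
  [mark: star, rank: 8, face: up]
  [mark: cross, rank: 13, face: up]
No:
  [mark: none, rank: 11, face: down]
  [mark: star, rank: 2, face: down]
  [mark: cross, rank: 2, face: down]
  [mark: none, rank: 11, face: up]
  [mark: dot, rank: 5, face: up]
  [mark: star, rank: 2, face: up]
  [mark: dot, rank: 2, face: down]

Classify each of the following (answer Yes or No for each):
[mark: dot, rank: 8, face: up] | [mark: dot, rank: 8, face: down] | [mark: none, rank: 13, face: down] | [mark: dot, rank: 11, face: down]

A rule that fits every label: mark is not none AND rank ≥ 8 — true of each 'Yes' example, false of each 'No' one.

Yes, Yes, No, Yes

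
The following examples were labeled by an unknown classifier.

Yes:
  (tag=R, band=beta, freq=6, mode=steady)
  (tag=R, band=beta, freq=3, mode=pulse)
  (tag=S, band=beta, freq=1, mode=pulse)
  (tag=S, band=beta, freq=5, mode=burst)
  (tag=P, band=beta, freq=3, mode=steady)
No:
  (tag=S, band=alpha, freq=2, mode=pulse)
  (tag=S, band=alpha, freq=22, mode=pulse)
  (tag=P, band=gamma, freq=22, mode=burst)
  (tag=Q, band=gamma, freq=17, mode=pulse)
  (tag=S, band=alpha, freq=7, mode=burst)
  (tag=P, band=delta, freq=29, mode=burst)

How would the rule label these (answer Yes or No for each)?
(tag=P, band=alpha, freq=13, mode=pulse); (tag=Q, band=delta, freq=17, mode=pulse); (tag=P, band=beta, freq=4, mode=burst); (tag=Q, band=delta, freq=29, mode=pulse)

No, No, Yes, No

The pattern is that an item is 'Yes' exactly when: band is beta.
(tag=P, band=alpha, freq=13, mode=pulse): band is alpha, fails the rule → No.
(tag=Q, band=delta, freq=17, mode=pulse): band is delta, fails the rule → No.
(tag=P, band=beta, freq=4, mode=burst): band is beta, has this property → Yes.
(tag=Q, band=delta, freq=29, mode=pulse): band is delta, fails the rule → No.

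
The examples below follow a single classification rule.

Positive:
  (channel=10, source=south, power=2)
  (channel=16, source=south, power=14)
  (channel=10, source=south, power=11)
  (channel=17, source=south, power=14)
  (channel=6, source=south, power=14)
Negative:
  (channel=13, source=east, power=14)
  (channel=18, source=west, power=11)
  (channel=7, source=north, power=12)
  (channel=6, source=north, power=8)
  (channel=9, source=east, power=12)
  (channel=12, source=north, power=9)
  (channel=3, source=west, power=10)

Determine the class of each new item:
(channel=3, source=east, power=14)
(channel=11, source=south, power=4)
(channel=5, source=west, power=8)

The simplest hypothesis consistent with all the labels is: source is south.
(channel=3, source=east, power=14) — source is east, hence Negative. (channel=11, source=south, power=4) — source is south, hence Positive. (channel=5, source=west, power=8) — source is west, hence Negative.

Negative, Positive, Negative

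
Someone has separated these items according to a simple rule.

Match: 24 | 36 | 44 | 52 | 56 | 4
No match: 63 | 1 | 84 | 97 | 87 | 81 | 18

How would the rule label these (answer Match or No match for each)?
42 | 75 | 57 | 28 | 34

No match, No match, No match, Match, No match

All 'Match' examples share one property — multiple of 4 AND at most 56 — and every 'No match' example lacks it.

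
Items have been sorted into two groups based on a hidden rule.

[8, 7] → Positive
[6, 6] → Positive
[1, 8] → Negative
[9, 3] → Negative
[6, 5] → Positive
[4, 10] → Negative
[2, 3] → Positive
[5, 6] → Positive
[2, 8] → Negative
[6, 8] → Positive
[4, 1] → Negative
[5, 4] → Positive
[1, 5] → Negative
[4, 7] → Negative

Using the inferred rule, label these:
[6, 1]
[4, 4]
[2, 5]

Negative, Positive, Negative

The pattern is that an item is 'Positive' exactly when: |first − second| ≤ 2.
Negative: [6, 1], since |6−1| = 5. Positive: [4, 4], since |4−4| = 0. Negative: [2, 5], since |2−5| = 3.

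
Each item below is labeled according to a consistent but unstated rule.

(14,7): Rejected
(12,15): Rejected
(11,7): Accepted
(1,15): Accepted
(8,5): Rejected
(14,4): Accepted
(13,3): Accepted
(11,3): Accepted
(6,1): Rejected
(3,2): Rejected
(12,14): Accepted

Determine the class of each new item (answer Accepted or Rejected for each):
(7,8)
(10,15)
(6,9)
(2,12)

Rejected, Rejected, Rejected, Accepted

Every 'Accepted' example satisfies: sum is even. None of the 'Rejected' examples do.
(7,8): Rejected (7+8 = 15). (10,15): Rejected (10+15 = 25). (6,9): Rejected (6+9 = 15). (2,12): Accepted (2+12 = 14).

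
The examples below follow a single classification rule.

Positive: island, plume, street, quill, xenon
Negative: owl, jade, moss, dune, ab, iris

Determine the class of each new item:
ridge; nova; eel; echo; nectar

Positive, Negative, Negative, Negative, Positive

Every 'Positive' example satisfies: length ≥ 5. None of the 'Negative' examples do.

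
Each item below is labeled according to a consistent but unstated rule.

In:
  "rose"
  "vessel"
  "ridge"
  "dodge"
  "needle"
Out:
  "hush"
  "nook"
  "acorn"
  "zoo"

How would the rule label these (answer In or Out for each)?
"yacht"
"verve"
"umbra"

Out, In, Out

All 'In' examples share one property — contains 'e' — and every 'Out' example lacks it.
Out: "yacht", since no 'e'. In: "verve", since has 'e'. Out: "umbra", since no 'e'.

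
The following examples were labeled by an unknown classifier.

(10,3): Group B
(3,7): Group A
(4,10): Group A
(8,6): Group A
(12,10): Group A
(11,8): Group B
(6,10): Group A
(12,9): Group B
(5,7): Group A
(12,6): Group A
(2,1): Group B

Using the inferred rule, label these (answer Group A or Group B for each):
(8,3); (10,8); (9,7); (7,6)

Group B, Group A, Group A, Group B

Every 'Group A' example satisfies: sum is even. None of the 'Group B' examples do.
(8,3): 8+3 = 11, does not fit → Group B. (10,8): 10+8 = 18, checks out → Group A. (9,7): 9+7 = 16, checks out → Group A. (7,6): 7+6 = 13, does not fit → Group B.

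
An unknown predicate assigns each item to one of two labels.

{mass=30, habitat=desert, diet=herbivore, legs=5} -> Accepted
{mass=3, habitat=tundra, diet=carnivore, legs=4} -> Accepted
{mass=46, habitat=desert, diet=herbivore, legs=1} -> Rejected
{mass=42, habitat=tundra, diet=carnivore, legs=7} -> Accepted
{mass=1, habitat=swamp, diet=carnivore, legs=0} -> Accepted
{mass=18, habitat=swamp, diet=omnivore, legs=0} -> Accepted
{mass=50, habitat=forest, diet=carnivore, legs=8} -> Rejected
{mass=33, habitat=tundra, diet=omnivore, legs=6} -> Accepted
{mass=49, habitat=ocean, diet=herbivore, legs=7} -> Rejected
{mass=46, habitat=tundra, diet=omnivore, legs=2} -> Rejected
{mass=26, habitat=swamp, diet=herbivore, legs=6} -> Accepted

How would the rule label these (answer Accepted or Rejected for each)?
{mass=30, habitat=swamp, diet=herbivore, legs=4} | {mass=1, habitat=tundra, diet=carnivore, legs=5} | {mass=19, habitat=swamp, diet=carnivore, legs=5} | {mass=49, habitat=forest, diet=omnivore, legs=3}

The classifier is using: mass ≤ 42.
{mass=30, habitat=swamp, diet=herbivore, legs=4}: mass = 30, satisfies this → Accepted. {mass=1, habitat=tundra, diet=carnivore, legs=5}: mass = 1, satisfies this → Accepted. {mass=19, habitat=swamp, diet=carnivore, legs=5}: mass = 19, satisfies this → Accepted. {mass=49, habitat=forest, diet=omnivore, legs=3}: mass = 49, fails the rule → Rejected.

Accepted, Accepted, Accepted, Rejected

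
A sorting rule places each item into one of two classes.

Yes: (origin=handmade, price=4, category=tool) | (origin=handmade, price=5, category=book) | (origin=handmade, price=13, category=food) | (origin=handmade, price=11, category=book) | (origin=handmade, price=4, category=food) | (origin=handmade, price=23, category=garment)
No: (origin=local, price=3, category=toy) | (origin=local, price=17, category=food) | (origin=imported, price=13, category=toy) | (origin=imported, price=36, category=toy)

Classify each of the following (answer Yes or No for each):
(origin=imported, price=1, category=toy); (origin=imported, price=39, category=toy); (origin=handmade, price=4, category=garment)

No, No, Yes

The distinguishing property — origin is handmade — holds for all the 'Yes' cases and none of the 'No' cases.
(origin=imported, price=1, category=toy) → origin is imported → No. (origin=imported, price=39, category=toy) → origin is imported → No. (origin=handmade, price=4, category=garment) → origin is handmade → Yes.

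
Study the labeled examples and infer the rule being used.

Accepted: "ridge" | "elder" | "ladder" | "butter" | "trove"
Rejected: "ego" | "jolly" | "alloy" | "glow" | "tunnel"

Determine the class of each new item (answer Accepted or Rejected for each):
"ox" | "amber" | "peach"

'Accepted' ⟺ contains 'r'.
"ox": no 'r' — does not satisfy this, so Rejected.
"amber": has 'r' — fits, so Accepted.
"peach": no 'r' — does not satisfy this, so Rejected.

Rejected, Accepted, Rejected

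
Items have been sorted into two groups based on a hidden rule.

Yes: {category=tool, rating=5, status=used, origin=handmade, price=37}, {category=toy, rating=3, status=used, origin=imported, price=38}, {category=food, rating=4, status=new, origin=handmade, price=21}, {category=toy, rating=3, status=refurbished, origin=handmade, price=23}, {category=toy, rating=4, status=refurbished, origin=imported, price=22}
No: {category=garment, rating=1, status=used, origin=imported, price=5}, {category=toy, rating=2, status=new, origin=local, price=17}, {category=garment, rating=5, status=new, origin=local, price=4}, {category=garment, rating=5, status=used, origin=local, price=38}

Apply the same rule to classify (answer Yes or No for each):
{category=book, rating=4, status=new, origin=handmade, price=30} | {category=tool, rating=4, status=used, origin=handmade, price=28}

The pattern is that an item is 'Yes' exactly when: origin is not local AND price ≥ 17.

Yes, Yes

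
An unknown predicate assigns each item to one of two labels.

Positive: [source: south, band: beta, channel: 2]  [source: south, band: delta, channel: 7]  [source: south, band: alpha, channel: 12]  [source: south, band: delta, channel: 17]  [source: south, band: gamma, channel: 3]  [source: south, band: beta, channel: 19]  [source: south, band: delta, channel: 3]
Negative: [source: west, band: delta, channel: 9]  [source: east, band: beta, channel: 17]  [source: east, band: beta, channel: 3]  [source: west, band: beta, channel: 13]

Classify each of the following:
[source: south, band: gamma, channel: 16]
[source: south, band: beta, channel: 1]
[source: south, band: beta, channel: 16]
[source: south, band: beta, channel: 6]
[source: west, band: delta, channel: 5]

Positive, Positive, Positive, Positive, Negative

The common property of the 'Positive' items is: source is south. No 'Negative' item has it.
[source: south, band: gamma, channel: 16] → source is south → Positive. [source: south, band: beta, channel: 1] → source is south → Positive. [source: south, band: beta, channel: 16] → source is south → Positive. [source: south, band: beta, channel: 6] → source is south → Positive. [source: west, band: delta, channel: 5] → source is west → Negative.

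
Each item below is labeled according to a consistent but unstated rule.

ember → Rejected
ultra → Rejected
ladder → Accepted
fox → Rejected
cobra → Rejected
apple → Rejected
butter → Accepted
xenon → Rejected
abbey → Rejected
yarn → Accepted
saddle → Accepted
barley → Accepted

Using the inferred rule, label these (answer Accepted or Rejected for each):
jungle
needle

The pattern is that an item is 'Accepted' exactly when: even length.
jungle: length 6, qualifies → Accepted. needle: length 6, qualifies → Accepted.

Accepted, Accepted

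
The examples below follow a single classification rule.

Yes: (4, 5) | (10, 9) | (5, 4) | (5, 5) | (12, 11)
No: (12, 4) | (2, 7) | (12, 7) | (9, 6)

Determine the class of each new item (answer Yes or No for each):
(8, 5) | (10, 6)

The common property of the 'Yes' items is: |first − second| ≤ 1. No 'No' item has it.

No, No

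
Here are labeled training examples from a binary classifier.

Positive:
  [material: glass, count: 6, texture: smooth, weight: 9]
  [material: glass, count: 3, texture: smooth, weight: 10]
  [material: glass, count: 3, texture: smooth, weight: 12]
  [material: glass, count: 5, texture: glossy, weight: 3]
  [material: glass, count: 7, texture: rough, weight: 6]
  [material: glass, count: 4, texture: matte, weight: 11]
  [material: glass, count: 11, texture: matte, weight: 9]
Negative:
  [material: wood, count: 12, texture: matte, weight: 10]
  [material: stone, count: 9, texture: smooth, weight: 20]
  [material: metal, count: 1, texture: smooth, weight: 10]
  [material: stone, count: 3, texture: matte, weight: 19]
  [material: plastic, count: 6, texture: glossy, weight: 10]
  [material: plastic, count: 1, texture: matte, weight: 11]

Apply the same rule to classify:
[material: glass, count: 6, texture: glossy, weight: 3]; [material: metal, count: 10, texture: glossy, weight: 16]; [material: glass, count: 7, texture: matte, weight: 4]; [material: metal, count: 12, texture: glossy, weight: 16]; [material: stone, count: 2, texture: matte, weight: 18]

Positive, Negative, Positive, Negative, Negative

The rule appears to be: material is glass.
[material: glass, count: 6, texture: glossy, weight: 3]: material is glass — passes, so Positive. [material: metal, count: 10, texture: glossy, weight: 16]: material is metal — does not fit, so Negative. [material: glass, count: 7, texture: matte, weight: 4]: material is glass — passes, so Positive. [material: metal, count: 12, texture: glossy, weight: 16]: material is metal — does not fit, so Negative. [material: stone, count: 2, texture: matte, weight: 18]: material is stone — does not fit, so Negative.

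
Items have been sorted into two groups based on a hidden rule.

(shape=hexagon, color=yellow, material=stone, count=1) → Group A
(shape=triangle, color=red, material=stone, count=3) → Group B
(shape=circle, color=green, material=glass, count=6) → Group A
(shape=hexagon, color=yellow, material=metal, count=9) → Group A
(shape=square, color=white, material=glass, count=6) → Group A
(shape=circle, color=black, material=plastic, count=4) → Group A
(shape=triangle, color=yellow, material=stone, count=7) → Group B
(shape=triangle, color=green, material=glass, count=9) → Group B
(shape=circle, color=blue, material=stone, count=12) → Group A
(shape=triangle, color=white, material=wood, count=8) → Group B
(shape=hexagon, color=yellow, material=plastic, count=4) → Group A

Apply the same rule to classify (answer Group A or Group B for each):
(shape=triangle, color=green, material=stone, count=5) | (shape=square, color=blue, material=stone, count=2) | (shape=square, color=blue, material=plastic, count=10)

Group B, Group A, Group A

Looking at the examples, the only property every 'Group A' case has and every 'Group B' case lacks is: shape is not triangle.
Group B: (shape=triangle, color=green, material=stone, count=5), since shape is triangle.
Group A: (shape=square, color=blue, material=stone, count=2), since shape is square.
Group A: (shape=square, color=blue, material=plastic, count=10), since shape is square.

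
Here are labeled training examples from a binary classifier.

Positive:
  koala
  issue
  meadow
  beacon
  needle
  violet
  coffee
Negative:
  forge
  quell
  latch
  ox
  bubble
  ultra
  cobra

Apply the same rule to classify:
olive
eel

The distinguishing property — has ≥ 3 vowels — holds for all the 'Positive' cases and none of the 'Negative' cases.
olive — 3 vowels, hence Positive.
eel — 2 vowels, hence Negative.

Positive, Negative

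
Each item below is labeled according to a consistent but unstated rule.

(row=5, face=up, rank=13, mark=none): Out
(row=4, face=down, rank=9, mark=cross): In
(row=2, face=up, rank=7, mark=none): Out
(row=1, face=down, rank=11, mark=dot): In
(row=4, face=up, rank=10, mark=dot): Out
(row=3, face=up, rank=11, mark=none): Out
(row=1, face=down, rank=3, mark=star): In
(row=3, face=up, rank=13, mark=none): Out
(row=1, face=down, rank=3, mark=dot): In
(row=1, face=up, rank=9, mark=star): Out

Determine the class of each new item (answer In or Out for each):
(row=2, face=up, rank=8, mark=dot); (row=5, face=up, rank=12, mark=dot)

Looking at the examples, the only property every 'In' case has and every 'Out' case lacks is: face is down.

Out, Out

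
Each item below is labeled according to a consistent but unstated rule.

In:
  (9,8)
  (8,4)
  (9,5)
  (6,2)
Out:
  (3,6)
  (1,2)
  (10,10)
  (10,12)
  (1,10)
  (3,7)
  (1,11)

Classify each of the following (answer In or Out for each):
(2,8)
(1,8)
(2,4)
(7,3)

The pattern is that an item is 'In' exactly when: first > second.
(2,8): Out (2 < 8). (1,8): Out (1 < 8). (2,4): Out (2 < 4). (7,3): In (7 > 3).

Out, Out, Out, In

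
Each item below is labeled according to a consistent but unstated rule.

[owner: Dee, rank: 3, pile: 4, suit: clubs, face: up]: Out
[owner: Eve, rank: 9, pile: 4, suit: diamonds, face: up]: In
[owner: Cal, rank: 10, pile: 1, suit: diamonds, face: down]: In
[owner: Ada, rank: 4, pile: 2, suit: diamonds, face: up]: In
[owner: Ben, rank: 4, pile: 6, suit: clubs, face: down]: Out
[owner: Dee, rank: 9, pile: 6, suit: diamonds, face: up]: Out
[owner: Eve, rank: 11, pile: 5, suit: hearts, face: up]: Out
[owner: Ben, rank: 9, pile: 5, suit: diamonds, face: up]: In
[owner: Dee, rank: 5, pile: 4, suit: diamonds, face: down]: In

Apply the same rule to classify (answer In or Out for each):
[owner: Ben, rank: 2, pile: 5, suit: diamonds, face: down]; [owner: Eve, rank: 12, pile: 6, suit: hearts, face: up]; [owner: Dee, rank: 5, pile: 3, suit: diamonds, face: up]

In, Out, In

The distinguishing property — suit is diamonds AND pile ≤ 5 — holds for all the 'In' cases and none of the 'Out' cases.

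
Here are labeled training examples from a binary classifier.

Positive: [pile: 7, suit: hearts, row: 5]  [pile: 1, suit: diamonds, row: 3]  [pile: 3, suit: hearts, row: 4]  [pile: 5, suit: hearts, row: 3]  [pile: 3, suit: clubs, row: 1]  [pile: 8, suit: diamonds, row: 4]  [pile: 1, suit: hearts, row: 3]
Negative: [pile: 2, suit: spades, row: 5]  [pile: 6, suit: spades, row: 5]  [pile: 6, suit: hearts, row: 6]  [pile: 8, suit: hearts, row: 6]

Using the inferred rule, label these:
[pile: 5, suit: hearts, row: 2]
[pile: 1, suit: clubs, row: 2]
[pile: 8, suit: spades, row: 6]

Positive, Positive, Negative

'Positive' ⟺ pile = 7 OR row ≤ 4.
[pile: 5, suit: hearts, row: 2] → pile = 5, row = 2 → Positive.
[pile: 1, suit: clubs, row: 2] → pile = 1, row = 2 → Positive.
[pile: 8, suit: spades, row: 6] → pile = 8, row = 6 → Negative.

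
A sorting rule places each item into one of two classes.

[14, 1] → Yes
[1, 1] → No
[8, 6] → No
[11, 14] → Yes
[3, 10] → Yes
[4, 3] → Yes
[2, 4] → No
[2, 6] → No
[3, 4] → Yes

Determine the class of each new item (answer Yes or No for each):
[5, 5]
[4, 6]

No, No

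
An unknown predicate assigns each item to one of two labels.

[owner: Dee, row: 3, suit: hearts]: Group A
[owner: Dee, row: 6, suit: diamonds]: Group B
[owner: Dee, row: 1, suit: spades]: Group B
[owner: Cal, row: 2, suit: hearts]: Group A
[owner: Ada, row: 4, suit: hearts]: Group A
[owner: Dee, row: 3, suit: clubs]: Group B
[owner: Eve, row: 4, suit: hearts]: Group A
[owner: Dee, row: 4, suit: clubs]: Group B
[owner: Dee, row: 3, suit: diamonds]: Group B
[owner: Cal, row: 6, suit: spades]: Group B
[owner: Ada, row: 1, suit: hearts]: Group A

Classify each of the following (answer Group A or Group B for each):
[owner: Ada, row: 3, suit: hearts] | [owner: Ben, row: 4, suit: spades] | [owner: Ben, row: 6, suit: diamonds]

Group A, Group B, Group B

'Group A' ⟺ suit is hearts.
[owner: Ada, row: 3, suit: hearts]: suit is hearts, checks out → Group A. [owner: Ben, row: 4, suit: spades]: suit is spades, does not satisfy this → Group B. [owner: Ben, row: 6, suit: diamonds]: suit is diamonds, does not satisfy this → Group B.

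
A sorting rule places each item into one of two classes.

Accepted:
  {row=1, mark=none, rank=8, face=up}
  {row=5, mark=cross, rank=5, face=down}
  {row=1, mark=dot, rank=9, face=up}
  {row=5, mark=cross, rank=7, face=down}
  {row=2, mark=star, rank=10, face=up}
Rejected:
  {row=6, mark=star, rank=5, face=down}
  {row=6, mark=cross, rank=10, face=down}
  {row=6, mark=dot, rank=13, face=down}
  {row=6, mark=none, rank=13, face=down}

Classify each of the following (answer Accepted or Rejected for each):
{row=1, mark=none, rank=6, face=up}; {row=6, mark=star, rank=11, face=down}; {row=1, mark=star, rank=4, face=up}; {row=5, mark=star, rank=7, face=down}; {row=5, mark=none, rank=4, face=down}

Accepted, Rejected, Accepted, Accepted, Accepted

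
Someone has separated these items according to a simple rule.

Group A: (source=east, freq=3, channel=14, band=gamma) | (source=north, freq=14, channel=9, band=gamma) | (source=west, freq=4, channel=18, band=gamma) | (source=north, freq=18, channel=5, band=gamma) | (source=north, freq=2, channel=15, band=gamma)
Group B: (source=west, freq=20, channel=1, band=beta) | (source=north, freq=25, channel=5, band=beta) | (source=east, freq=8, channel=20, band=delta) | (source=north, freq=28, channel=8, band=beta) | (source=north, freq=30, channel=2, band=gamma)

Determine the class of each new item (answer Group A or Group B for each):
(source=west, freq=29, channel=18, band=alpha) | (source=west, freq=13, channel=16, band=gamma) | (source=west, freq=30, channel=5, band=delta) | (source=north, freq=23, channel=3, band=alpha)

Group B, Group A, Group B, Group B

Every 'Group A' example satisfies: band is gamma AND freq ≤ 18. None of the 'Group B' examples do.
Group B: (source=west, freq=29, channel=18, band=alpha), since band is alpha, freq = 29.
Group A: (source=west, freq=13, channel=16, band=gamma), since band is gamma, freq = 13.
Group B: (source=west, freq=30, channel=5, band=delta), since band is delta, freq = 30.
Group B: (source=north, freq=23, channel=3, band=alpha), since band is alpha, freq = 23.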